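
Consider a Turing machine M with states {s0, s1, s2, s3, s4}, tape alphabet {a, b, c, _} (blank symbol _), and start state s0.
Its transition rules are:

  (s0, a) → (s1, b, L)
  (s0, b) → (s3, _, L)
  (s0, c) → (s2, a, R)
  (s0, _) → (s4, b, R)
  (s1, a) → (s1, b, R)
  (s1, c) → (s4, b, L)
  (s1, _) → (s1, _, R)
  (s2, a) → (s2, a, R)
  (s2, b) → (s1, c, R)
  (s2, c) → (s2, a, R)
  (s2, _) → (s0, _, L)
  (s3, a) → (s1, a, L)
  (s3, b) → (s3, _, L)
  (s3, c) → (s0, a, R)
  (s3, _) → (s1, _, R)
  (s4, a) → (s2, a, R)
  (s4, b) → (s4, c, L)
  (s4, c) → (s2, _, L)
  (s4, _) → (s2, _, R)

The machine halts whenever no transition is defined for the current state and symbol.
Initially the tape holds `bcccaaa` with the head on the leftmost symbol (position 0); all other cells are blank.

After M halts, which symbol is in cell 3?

state=s0 head=0 tape=__[b]cccaaa   (s0,b)→(s3,_,L)
state=s3 head=-1 tape=_[_]_cccaaa   (s3,_)→(s1,_,R)
state=s1 head=0 tape=__[_]cccaaa   (s1,_)→(s1,_,R)
state=s1 head=1 tape=___[c]ccaaa   (s1,c)→(s4,b,L)
state=s4 head=0 tape=__[_]bccaaa   (s4,_)→(s2,_,R)
state=s2 head=1 tape=___[b]ccaaa   (s2,b)→(s1,c,R)
state=s1 head=2 tape=___c[c]caaa   (s1,c)→(s4,b,L)
state=s4 head=1 tape=___[c]bcaaa   (s4,c)→(s2,_,L)
state=s2 head=0 tape=__[_]_bcaaa   (s2,_)→(s0,_,L)
state=s0 head=-1 tape=_[_]__bcaaa   (s0,_)→(s4,b,R)
state=s4 head=0 tape=_b[_]_bcaaa   (s4,_)→(s2,_,R)
state=s2 head=1 tape=_b_[_]bcaaa   (s2,_)→(s0,_,L)
state=s0 head=0 tape=_b[_]_bcaaa   (s0,_)→(s4,b,R)
state=s4 head=1 tape=_bb[_]bcaaa   (s4,_)→(s2,_,R)
state=s2 head=2 tape=_bb_[b]caaa   (s2,b)→(s1,c,R)
state=s1 head=3 tape=_bb_c[c]aaa   (s1,c)→(s4,b,L)
state=s4 head=2 tape=_bb_[c]baaa   (s4,c)→(s2,_,L)
state=s2 head=1 tape=_bb[_]_baaa   (s2,_)→(s0,_,L)
state=s0 head=0 tape=_b[b]__baaa   (s0,b)→(s3,_,L)
state=s3 head=-1 tape=_[b]___baaa   (s3,b)→(s3,_,L)
state=s3 head=-2 tape=[_]____baaa   (s3,_)→(s1,_,R)
state=s1 head=-1 tape=_[_]___baaa   (s1,_)→(s1,_,R)
state=s1 head=0 tape=__[_]__baaa   (s1,_)→(s1,_,R)
state=s1 head=1 tape=___[_]_baaa   (s1,_)→(s1,_,R)
state=s1 head=2 tape=____[_]baaa   (s1,_)→(s1,_,R)
state=s1 head=3 tape=_____[b]aaa
Cell 3 holds b when M halts.

b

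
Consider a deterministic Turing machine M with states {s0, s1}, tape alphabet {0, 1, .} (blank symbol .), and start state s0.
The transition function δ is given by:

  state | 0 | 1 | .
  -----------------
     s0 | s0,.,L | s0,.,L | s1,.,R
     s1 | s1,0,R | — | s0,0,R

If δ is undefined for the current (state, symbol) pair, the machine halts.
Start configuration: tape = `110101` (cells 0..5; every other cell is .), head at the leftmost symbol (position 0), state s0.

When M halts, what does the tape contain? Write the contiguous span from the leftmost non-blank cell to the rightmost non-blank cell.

0.0101

state=s0 head=0 tape=.[1]10101   (s0,1)→(s0,.,L)
state=s0 head=-1 tape=[.].10101   (s0,.)→(s1,.,R)
state=s1 head=0 tape=.[.]10101   (s1,.)→(s0,0,R)
state=s0 head=1 tape=.0[1]0101   (s0,1)→(s0,.,L)
state=s0 head=0 tape=.[0].0101   (s0,0)→(s0,.,L)
state=s0 head=-1 tape=[.]..0101   (s0,.)→(s1,.,R)
state=s1 head=0 tape=.[.].0101   (s1,.)→(s0,0,R)
state=s0 head=1 tape=.0[.]0101   (s0,.)→(s1,.,R)
state=s1 head=2 tape=.0.[0]101   (s1,0)→(s1,0,R)
state=s1 head=3 tape=.0.0[1]01
The non-blank tape span at halt is 0.0101.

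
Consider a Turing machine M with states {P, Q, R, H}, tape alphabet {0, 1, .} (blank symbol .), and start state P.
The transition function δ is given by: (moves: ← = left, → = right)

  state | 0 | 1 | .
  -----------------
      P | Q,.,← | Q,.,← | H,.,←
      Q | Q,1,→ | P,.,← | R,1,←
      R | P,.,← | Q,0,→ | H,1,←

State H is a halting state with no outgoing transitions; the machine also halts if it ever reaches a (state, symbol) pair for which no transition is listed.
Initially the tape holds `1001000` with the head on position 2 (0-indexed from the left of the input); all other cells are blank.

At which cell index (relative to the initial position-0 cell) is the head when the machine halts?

-2

state=P head=2 tape=..10[0]1000   (P,0)→(Q,.,←)
state=Q head=1 tape=..1[0].1000   (Q,0)→(Q,1,→)
state=Q head=2 tape=..11[.]1000   (Q,.)→(R,1,←)
state=R head=1 tape=..1[1]11000   (R,1)→(Q,0,→)
state=Q head=2 tape=..10[1]1000   (Q,1)→(P,.,←)
state=P head=1 tape=..1[0].1000   (P,0)→(Q,.,←)
state=Q head=0 tape=..[1]..1000   (Q,1)→(P,.,←)
state=P head=-1 tape=.[.]...1000   (P,.)→(H,.,←)
state=H head=-2 tape=[.]....1000
At halt the head is at cell -2.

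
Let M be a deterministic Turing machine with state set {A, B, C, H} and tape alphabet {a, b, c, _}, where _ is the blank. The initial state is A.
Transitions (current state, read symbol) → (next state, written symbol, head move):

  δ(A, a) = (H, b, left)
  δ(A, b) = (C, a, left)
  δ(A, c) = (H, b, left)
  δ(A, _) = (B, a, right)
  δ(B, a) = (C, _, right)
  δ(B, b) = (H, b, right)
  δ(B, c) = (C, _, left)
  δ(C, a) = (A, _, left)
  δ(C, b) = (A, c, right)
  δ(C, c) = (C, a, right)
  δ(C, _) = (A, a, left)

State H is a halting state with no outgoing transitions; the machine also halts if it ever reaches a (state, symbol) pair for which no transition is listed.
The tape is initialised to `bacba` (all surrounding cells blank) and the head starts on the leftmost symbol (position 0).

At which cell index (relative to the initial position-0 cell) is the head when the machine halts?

A | __[b]acba   read b → write a, move left, go to C
C | _[_]aacba   read _ → write a, move left, go to A
A | [_]aaacba   read _ → write a, move right, go to B
B | a[a]aacba   read a → write _, move right, go to C
C | a_[a]acba   read a → write _, move left, go to A
A | a[_]_acba   read _ → write a, move right, go to B
B | aa[_]acba
At halt the head is at cell 0.

0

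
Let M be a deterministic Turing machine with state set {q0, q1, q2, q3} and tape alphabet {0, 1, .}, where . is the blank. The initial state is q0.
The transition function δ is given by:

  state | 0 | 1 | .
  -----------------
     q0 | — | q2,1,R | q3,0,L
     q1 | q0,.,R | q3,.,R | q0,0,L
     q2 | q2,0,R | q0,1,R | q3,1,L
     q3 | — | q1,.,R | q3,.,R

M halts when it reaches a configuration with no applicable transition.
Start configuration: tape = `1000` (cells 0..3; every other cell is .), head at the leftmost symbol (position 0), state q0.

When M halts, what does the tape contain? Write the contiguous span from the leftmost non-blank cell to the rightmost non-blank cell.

state=q0 head=0 tape=[1]000.   (q0,1)→(q2,1,R)
state=q2 head=1 tape=1[0]00.   (q2,0)→(q2,0,R)
state=q2 head=2 tape=10[0]0.   (q2,0)→(q2,0,R)
state=q2 head=3 tape=100[0].   (q2,0)→(q2,0,R)
state=q2 head=4 tape=1000[.]   (q2,.)→(q3,1,L)
state=q3 head=3 tape=100[0]1
The non-blank tape span at halt is 10001.

10001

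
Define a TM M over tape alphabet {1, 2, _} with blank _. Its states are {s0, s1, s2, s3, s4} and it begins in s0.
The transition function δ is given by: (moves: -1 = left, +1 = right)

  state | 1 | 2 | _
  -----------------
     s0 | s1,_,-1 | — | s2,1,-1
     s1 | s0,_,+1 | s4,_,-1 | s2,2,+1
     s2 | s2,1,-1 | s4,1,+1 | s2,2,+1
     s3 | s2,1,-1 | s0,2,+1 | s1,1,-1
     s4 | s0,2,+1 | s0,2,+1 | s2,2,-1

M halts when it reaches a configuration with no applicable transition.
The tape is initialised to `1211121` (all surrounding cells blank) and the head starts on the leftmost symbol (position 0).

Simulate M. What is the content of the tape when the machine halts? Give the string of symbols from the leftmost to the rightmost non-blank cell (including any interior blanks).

s0 | _[1]211121   read 1 → write _, move -1, go to s1
s1 | [_]_211121   read _ → write 2, move +1, go to s2
s2 | 2[_]211121   read _ → write 2, move +1, go to s2
s2 | 22[2]11121   read 2 → write 1, move +1, go to s4
s4 | 221[1]1121   read 1 → write 2, move +1, go to s0
s0 | 2212[1]121   read 1 → write _, move -1, go to s1
s1 | 221[2]_121   read 2 → write _, move -1, go to s4
s4 | 22[1]__121   read 1 → write 2, move +1, go to s0
s0 | 222[_]_121   read _ → write 1, move -1, go to s2
s2 | 22[2]1_121   read 2 → write 1, move +1, go to s4
s4 | 221[1]_121   read 1 → write 2, move +1, go to s0
s0 | 2212[_]121   read _ → write 1, move -1, go to s2
s2 | 221[2]1121   read 2 → write 1, move +1, go to s4
s4 | 2211[1]121   read 1 → write 2, move +1, go to s0
s0 | 22112[1]21   read 1 → write _, move -1, go to s1
s1 | 2211[2]_21   read 2 → write _, move -1, go to s4
s4 | 221[1]__21   read 1 → write 2, move +1, go to s0
s0 | 2212[_]_21   read _ → write 1, move -1, go to s2
s2 | 221[2]1_21   read 2 → write 1, move +1, go to s4
s4 | 2211[1]_21   read 1 → write 2, move +1, go to s0
s0 | 22112[_]21   read _ → write 1, move -1, go to s2
s2 | 2211[2]121   read 2 → write 1, move +1, go to s4
s4 | 22111[1]21   read 1 → write 2, move +1, go to s0
s0 | 221112[2]1
The non-blank tape span at halt is 22111221.

22111221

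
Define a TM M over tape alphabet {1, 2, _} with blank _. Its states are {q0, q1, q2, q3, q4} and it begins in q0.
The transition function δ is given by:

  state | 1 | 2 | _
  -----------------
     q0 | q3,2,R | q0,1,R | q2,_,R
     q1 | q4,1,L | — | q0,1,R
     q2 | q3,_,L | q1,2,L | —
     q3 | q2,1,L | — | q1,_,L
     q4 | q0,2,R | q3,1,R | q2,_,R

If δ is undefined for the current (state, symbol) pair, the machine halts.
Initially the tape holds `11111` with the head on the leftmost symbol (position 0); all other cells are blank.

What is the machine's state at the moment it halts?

q3

q0 | _[1]1111   read 1 → write 2, move R, go to q3
q3 | _2[1]111   read 1 → write 1, move L, go to q2
q2 | _[2]1111   read 2 → write 2, move L, go to q1
q1 | [_]21111   read _ → write 1, move R, go to q0
q0 | 1[2]1111   read 2 → write 1, move R, go to q0
q0 | 11[1]111   read 1 → write 2, move R, go to q3
q3 | 112[1]11   read 1 → write 1, move L, go to q2
q2 | 11[2]111   read 2 → write 2, move L, go to q1
q1 | 1[1]2111   read 1 → write 1, move L, go to q4
q4 | [1]12111   read 1 → write 2, move R, go to q0
q0 | 2[1]2111   read 1 → write 2, move R, go to q3
q3 | 22[2]111
No transition is defined for (q3, 2); M halts in state q3.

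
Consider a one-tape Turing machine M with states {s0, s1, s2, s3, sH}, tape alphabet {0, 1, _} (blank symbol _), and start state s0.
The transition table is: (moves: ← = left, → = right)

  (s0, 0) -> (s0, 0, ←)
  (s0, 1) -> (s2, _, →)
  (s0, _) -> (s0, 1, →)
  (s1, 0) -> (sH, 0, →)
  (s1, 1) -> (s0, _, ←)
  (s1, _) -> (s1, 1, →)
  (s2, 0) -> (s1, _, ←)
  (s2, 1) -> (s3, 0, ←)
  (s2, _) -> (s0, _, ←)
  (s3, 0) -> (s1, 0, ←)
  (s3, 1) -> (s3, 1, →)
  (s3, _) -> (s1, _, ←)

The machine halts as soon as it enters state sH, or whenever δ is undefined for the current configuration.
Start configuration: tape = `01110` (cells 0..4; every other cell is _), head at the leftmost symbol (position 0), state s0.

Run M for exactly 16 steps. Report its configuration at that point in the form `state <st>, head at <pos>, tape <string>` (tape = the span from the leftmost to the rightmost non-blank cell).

s0 | _[0]1110   read 0 → write 0, move ←, go to s0
s0 | [_]01110   read _ → write 1, move →, go to s0
s0 | 1[0]1110   read 0 → write 0, move ←, go to s0
s0 | [1]01110   read 1 → write _, move →, go to s2
s2 | _[0]1110   read 0 → write _, move ←, go to s1
s1 | [_]_1110   read _ → write 1, move →, go to s1
s1 | 1[_]1110   read _ → write 1, move →, go to s1
s1 | 11[1]110   read 1 → write _, move ←, go to s0
s0 | 1[1]_110   read 1 → write _, move →, go to s2
s2 | 1_[_]110   read _ → write _, move ←, go to s0
s0 | 1[_]_110   read _ → write 1, move →, go to s0
s0 | 11[_]110   read _ → write 1, move →, go to s0
s0 | 111[1]10   read 1 → write _, move →, go to s2
s2 | 111_[1]0   read 1 → write 0, move ←, go to s3
s3 | 111[_]00   read _ → write _, move ←, go to s1
s1 | 11[1]_00   read 1 → write _, move ←, go to s0
s0 | 1[1]__00
After 16 steps: state s0, head at 0, tape 11__00.

state s0, head at 0, tape 11__00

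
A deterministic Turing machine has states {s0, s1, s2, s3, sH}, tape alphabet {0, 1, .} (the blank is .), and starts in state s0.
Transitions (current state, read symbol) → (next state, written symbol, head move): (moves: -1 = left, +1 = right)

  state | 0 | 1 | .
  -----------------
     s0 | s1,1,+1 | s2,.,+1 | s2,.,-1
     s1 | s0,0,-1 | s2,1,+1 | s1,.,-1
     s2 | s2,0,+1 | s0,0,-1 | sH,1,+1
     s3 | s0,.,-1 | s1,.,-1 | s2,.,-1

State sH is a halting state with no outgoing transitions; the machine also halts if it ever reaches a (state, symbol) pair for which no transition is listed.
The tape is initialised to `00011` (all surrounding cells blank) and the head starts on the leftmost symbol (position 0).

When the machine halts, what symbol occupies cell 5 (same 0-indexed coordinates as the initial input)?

s0 | [0]0011..   read 0 → write 1, move +1, go to s1
s1 | 1[0]011..   read 0 → write 0, move -1, go to s0
s0 | [1]0011..   read 1 → write ., move +1, go to s2
s2 | .[0]011..   read 0 → write 0, move +1, go to s2
s2 | .0[0]11..   read 0 → write 0, move +1, go to s2
s2 | .00[1]1..   read 1 → write 0, move -1, go to s0
s0 | .0[0]01..   read 0 → write 1, move +1, go to s1
s1 | .01[0]1..   read 0 → write 0, move -1, go to s0
s0 | .0[1]01..   read 1 → write ., move +1, go to s2
s2 | .0.[0]1..   read 0 → write 0, move +1, go to s2
s2 | .0.0[1]..   read 1 → write 0, move -1, go to s0
s0 | .0.[0]0..   read 0 → write 1, move +1, go to s1
s1 | .0.1[0]..   read 0 → write 0, move -1, go to s0
s0 | .0.[1]0..   read 1 → write ., move +1, go to s2
s2 | .0..[0]..   read 0 → write 0, move +1, go to s2
s2 | .0..0[.].   read . → write 1, move +1, go to sH
sH | .0..01[.]
Cell 5 holds 1 when M halts.

1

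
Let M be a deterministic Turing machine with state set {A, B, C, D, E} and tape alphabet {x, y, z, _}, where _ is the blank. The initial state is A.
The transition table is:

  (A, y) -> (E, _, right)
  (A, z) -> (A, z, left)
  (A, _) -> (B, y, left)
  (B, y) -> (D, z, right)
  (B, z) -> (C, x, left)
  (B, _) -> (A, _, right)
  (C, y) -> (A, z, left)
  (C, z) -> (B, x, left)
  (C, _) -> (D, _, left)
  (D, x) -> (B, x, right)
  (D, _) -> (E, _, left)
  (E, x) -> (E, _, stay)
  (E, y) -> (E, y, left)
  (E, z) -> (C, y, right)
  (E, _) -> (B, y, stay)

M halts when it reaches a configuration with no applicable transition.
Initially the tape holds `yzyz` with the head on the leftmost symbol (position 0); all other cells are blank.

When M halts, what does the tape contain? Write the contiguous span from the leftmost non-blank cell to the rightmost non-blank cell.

zx__y

A | [y]zyz____   read y → write _, move right, go to E
E | _[z]yz____   read z → write y, move right, go to C
C | _y[y]z____   read y → write z, move left, go to A
A | _[y]zz____   read y → write _, move right, go to E
E | __[z]z____   read z → write y, move right, go to C
C | __y[z]____   read z → write x, move left, go to B
B | __[y]x____   read y → write z, move right, go to D
D | __z[x]____   read x → write x, move right, go to B
B | __zx[_]___   read _ → write _, move right, go to A
A | __zx_[_]__   read _ → write y, move left, go to B
B | __zx[_]y__   read _ → write _, move right, go to A
A | __zx_[y]__   read y → write _, move right, go to E
E | __zx__[_]_   read _ → write y, move stay, go to B
B | __zx__[y]_   read y → write z, move right, go to D
D | __zx__z[_]   read _ → write _, move left, go to E
E | __zx__[z]_   read z → write y, move right, go to C
C | __zx__y[_]   read _ → write _, move left, go to D
D | __zx__[y]_
The non-blank tape span at halt is zx__y.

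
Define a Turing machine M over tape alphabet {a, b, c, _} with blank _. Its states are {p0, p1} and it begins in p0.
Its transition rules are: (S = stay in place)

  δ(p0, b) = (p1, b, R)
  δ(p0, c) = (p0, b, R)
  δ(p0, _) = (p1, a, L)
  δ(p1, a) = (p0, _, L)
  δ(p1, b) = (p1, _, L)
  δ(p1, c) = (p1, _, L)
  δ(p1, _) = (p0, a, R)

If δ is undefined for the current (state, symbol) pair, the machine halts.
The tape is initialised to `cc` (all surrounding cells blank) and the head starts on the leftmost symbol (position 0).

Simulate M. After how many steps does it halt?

state=p0 head=0 tape=___[c]c_   (p0,c)→(p0,b,R)
state=p0 head=1 tape=___b[c]_   (p0,c)→(p0,b,R)
state=p0 head=2 tape=___bb[_]   (p0,_)→(p1,a,L)
state=p1 head=1 tape=___b[b]a   (p1,b)→(p1,_,L)
state=p1 head=0 tape=___[b]_a   (p1,b)→(p1,_,L)
state=p1 head=-1 tape=__[_]__a   (p1,_)→(p0,a,R)
state=p0 head=0 tape=__a[_]_a   (p0,_)→(p1,a,L)
state=p1 head=-1 tape=__[a]a_a   (p1,a)→(p0,_,L)
state=p0 head=-2 tape=_[_]_a_a   (p0,_)→(p1,a,L)
state=p1 head=-3 tape=[_]a_a_a   (p1,_)→(p0,a,R)
state=p0 head=-2 tape=a[a]_a_a
M halts after 10 transitions.

10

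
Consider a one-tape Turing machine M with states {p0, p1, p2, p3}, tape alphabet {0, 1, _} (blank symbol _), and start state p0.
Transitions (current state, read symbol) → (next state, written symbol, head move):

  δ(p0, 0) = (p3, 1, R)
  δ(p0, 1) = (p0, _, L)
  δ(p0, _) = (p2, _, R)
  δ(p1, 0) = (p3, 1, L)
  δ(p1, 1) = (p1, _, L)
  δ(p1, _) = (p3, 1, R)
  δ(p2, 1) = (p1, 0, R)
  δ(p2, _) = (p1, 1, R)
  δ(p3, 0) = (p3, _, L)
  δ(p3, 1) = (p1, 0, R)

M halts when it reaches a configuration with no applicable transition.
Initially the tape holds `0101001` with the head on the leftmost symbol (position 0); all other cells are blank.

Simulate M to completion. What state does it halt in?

p0 | _[0]101001   read 0 → write 1, move R, go to p3
p3 | _1[1]01001   read 1 → write 0, move R, go to p1
p1 | _10[0]1001   read 0 → write 1, move L, go to p3
p3 | _1[0]11001   read 0 → write _, move L, go to p3
p3 | _[1]_11001   read 1 → write 0, move R, go to p1
p1 | _0[_]11001   read _ → write 1, move R, go to p3
p3 | _01[1]1001   read 1 → write 0, move R, go to p1
p1 | _010[1]001   read 1 → write _, move L, go to p1
p1 | _01[0]_001   read 0 → write 1, move L, go to p3
p3 | _0[1]1_001   read 1 → write 0, move R, go to p1
p1 | _00[1]_001   read 1 → write _, move L, go to p1
p1 | _0[0]__001   read 0 → write 1, move L, go to p3
p3 | _[0]1__001   read 0 → write _, move L, go to p3
p3 | [_]_1__001
No transition is defined for (p3, _); M halts in state p3.

p3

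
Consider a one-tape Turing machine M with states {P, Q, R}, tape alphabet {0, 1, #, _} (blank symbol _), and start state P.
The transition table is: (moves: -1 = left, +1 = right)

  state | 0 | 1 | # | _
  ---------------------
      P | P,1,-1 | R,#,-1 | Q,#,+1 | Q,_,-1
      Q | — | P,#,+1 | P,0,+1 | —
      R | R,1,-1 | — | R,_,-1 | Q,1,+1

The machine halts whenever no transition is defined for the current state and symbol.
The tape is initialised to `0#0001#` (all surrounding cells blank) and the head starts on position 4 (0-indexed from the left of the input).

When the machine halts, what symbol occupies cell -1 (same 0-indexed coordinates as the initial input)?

P | _0#00[0]1#   read 0 → write 1, move -1, go to P
P | _0#0[0]11#   read 0 → write 1, move -1, go to P
P | _0#[0]111#   read 0 → write 1, move -1, go to P
P | _0[#]1111#   read # → write #, move +1, go to Q
Q | _0#[1]111#   read 1 → write #, move +1, go to P
P | _0##[1]11#   read 1 → write #, move -1, go to R
R | _0#[#]#11#   read # → write _, move -1, go to R
R | _0[#]_#11#   read # → write _, move -1, go to R
R | _[0]__#11#   read 0 → write 1, move -1, go to R
R | [_]1__#11#   read _ → write 1, move +1, go to Q
Q | 1[1]__#11#   read 1 → write #, move +1, go to P
P | 1#[_]_#11#   read _ → write _, move -1, go to Q
Q | 1[#]__#11#   read # → write 0, move +1, go to P
P | 10[_]_#11#   read _ → write _, move -1, go to Q
Q | 1[0]__#11#
Cell -1 holds 1 when M halts.

1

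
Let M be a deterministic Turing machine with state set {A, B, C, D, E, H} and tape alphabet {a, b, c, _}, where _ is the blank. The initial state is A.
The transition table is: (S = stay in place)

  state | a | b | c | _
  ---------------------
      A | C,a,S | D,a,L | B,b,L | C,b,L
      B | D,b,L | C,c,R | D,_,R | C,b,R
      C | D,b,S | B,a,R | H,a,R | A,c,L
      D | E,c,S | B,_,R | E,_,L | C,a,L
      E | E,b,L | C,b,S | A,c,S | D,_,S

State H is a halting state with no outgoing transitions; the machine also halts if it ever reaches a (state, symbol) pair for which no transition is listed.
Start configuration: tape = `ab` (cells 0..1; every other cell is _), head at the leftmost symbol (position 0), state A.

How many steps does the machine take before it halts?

A | [a]b_____   read a → write a, move S, go to C
C | [a]b_____   read a → write b, move S, go to D
D | [b]b_____   read b → write _, move R, go to B
B | _[b]_____   read b → write c, move R, go to C
C | _c[_]____   read _ → write c, move L, go to A
A | _[c]c____   read c → write b, move L, go to B
B | [_]bc____   read _ → write b, move R, go to C
C | b[b]c____   read b → write a, move R, go to B
B | ba[c]____   read c → write _, move R, go to D
D | ba_[_]___   read _ → write a, move L, go to C
C | ba[_]a___   read _ → write c, move L, go to A
A | b[a]ca___   read a → write a, move S, go to C
C | b[a]ca___   read a → write b, move S, go to D
D | b[b]ca___   read b → write _, move R, go to B
B | b_[c]a___   read c → write _, move R, go to D
D | b__[a]___   read a → write c, move S, go to E
E | b__[c]___   read c → write c, move S, go to A
A | b__[c]___   read c → write b, move L, go to B
B | b_[_]b___   read _ → write b, move R, go to C
C | b_b[b]___   read b → write a, move R, go to B
B | b_ba[_]__   read _ → write b, move R, go to C
C | b_bab[_]_   read _ → write c, move L, go to A
A | b_ba[b]c_   read b → write a, move L, go to D
D | b_b[a]ac_   read a → write c, move S, go to E
E | b_b[c]ac_   read c → write c, move S, go to A
A | b_b[c]ac_   read c → write b, move L, go to B
B | b_[b]bac_   read b → write c, move R, go to C
C | b_c[b]ac_   read b → write a, move R, go to B
B | b_ca[a]c_   read a → write b, move L, go to D
D | b_c[a]bc_   read a → write c, move S, go to E
E | b_c[c]bc_   read c → write c, move S, go to A
A | b_c[c]bc_   read c → write b, move L, go to B
B | b_[c]bbc_   read c → write _, move R, go to D
D | b__[b]bc_   read b → write _, move R, go to B
B | b___[b]c_   read b → write c, move R, go to C
C | b___c[c]_   read c → write a, move R, go to H
H | b___ca[_]
M halts after 36 transitions.

36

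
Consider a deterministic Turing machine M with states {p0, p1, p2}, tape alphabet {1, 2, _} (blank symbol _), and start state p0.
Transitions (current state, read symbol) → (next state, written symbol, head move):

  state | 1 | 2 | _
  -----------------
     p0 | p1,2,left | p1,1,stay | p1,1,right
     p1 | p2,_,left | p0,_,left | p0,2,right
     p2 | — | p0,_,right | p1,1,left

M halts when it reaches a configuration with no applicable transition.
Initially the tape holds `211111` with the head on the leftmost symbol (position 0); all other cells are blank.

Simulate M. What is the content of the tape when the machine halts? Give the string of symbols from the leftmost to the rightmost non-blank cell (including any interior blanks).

1_1_1_111

state=p0 head=0 tape=___[2]11111   (p0,2)→(p1,1,stay)
state=p1 head=0 tape=___[1]11111   (p1,1)→(p2,_,left)
state=p2 head=-1 tape=__[_]_11111   (p2,_)→(p1,1,left)
state=p1 head=-2 tape=_[_]1_11111   (p1,_)→(p0,2,right)
state=p0 head=-1 tape=_2[1]_11111   (p0,1)→(p1,2,left)
state=p1 head=-2 tape=_[2]2_11111   (p1,2)→(p0,_,left)
state=p0 head=-3 tape=[_]_2_11111   (p0,_)→(p1,1,right)
state=p1 head=-2 tape=1[_]2_11111   (p1,_)→(p0,2,right)
state=p0 head=-1 tape=12[2]_11111   (p0,2)→(p1,1,stay)
state=p1 head=-1 tape=12[1]_11111   (p1,1)→(p2,_,left)
state=p2 head=-2 tape=1[2]__11111   (p2,2)→(p0,_,right)
state=p0 head=-1 tape=1_[_]_11111   (p0,_)→(p1,1,right)
state=p1 head=0 tape=1_1[_]11111   (p1,_)→(p0,2,right)
state=p0 head=1 tape=1_12[1]1111   (p0,1)→(p1,2,left)
state=p1 head=0 tape=1_1[2]21111   (p1,2)→(p0,_,left)
state=p0 head=-1 tape=1_[1]_21111   (p0,1)→(p1,2,left)
state=p1 head=-2 tape=1[_]2_21111   (p1,_)→(p0,2,right)
state=p0 head=-1 tape=12[2]_21111   (p0,2)→(p1,1,stay)
state=p1 head=-1 tape=12[1]_21111   (p1,1)→(p2,_,left)
state=p2 head=-2 tape=1[2]__21111   (p2,2)→(p0,_,right)
state=p0 head=-1 tape=1_[_]_21111   (p0,_)→(p1,1,right)
state=p1 head=0 tape=1_1[_]21111   (p1,_)→(p0,2,right)
state=p0 head=1 tape=1_12[2]1111   (p0,2)→(p1,1,stay)
state=p1 head=1 tape=1_12[1]1111   (p1,1)→(p2,_,left)
state=p2 head=0 tape=1_1[2]_1111   (p2,2)→(p0,_,right)
state=p0 head=1 tape=1_1_[_]1111   (p0,_)→(p1,1,right)
state=p1 head=2 tape=1_1_1[1]111   (p1,1)→(p2,_,left)
state=p2 head=1 tape=1_1_[1]_111
The non-blank tape span at halt is 1_1_1_111.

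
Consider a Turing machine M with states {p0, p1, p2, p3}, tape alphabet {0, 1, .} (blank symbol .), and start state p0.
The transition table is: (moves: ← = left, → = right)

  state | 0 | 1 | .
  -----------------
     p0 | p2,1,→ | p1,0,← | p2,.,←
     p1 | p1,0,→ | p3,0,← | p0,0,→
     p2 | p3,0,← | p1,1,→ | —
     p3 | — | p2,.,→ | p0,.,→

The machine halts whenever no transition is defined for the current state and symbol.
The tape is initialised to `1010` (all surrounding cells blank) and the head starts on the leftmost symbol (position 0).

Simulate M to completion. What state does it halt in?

state=p0 head=0 tape=.[1]010..   (p0,1)→(p1,0,←)
state=p1 head=-1 tape=[.]0010..   (p1,.)→(p0,0,→)
state=p0 head=0 tape=0[0]010..   (p0,0)→(p2,1,→)
state=p2 head=1 tape=01[0]10..   (p2,0)→(p3,0,←)
state=p3 head=0 tape=0[1]010..   (p3,1)→(p2,.,→)
state=p2 head=1 tape=0.[0]10..   (p2,0)→(p3,0,←)
state=p3 head=0 tape=0[.]010..   (p3,.)→(p0,.,→)
state=p0 head=1 tape=0.[0]10..   (p0,0)→(p2,1,→)
state=p2 head=2 tape=0.1[1]0..   (p2,1)→(p1,1,→)
state=p1 head=3 tape=0.11[0]..   (p1,0)→(p1,0,→)
state=p1 head=4 tape=0.110[.].   (p1,.)→(p0,0,→)
state=p0 head=5 tape=0.1100[.]   (p0,.)→(p2,.,←)
state=p2 head=4 tape=0.110[0].   (p2,0)→(p3,0,←)
state=p3 head=3 tape=0.11[0]0.
No transition is defined for (p3, 0); M halts in state p3.

p3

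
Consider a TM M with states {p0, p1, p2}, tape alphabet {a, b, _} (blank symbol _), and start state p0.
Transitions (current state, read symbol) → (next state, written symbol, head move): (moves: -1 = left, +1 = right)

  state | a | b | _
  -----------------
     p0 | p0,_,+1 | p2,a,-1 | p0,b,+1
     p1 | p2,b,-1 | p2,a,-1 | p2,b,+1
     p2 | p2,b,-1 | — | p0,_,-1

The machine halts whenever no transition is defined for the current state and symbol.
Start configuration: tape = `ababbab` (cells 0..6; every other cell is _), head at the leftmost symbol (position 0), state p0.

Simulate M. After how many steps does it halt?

15

p0 | _[a]babbab   read a → write _, move +1, go to p0
p0 | __[b]abbab   read b → write a, move -1, go to p2
p2 | _[_]aabbab   read _ → write _, move -1, go to p0
p0 | [_]_aabbab   read _ → write b, move +1, go to p0
p0 | b[_]aabbab   read _ → write b, move +1, go to p0
p0 | bb[a]abbab   read a → write _, move +1, go to p0
p0 | bb_[a]bbab   read a → write _, move +1, go to p0
p0 | bb__[b]bab   read b → write a, move -1, go to p2
p2 | bb_[_]abab   read _ → write _, move -1, go to p0
p0 | bb[_]_abab   read _ → write b, move +1, go to p0
p0 | bbb[_]abab   read _ → write b, move +1, go to p0
p0 | bbbb[a]bab   read a → write _, move +1, go to p0
p0 | bbbb_[b]ab   read b → write a, move -1, go to p2
p2 | bbbb[_]aab   read _ → write _, move -1, go to p0
p0 | bbb[b]_aab   read b → write a, move -1, go to p2
p2 | bb[b]a_aab
M halts after 15 transitions.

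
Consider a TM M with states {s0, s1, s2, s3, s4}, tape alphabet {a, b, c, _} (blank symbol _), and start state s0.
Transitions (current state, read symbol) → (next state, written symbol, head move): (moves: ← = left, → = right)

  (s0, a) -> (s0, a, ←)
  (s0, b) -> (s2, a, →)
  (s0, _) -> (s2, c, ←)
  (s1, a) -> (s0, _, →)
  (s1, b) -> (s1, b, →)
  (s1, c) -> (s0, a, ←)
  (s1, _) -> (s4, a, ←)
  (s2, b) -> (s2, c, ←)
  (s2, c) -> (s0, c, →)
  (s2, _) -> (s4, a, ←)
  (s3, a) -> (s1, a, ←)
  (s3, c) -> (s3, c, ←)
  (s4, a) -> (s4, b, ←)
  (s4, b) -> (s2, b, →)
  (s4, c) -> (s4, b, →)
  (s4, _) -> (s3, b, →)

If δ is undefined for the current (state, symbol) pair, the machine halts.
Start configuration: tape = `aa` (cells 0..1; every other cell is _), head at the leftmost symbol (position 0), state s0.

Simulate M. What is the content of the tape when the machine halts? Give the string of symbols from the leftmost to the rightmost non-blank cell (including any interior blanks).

b_caa

s0 | ___[a]a   read a → write a, move ←, go to s0
s0 | __[_]aa   read _ → write c, move ←, go to s2
s2 | _[_]caa   read _ → write a, move ←, go to s4
s4 | [_]acaa   read _ → write b, move →, go to s3
s3 | b[a]caa   read a → write a, move ←, go to s1
s1 | [b]acaa   read b → write b, move →, go to s1
s1 | b[a]caa   read a → write _, move →, go to s0
s0 | b_[c]aa
The non-blank tape span at halt is b_caa.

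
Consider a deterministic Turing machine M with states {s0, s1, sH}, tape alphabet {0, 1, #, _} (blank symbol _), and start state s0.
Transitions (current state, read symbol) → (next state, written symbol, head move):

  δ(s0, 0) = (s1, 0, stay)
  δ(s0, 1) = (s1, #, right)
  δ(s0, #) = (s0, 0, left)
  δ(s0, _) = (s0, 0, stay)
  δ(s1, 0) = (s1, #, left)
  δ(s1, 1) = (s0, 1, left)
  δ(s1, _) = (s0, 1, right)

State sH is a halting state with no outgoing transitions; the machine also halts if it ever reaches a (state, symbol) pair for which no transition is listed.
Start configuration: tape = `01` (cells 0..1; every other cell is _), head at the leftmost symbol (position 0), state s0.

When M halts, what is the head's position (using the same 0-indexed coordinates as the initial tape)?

state=s0 head=0 tape=_[0]1   (s0,0)→(s1,0,stay)
state=s1 head=0 tape=_[0]1   (s1,0)→(s1,#,left)
state=s1 head=-1 tape=[_]#1   (s1,_)→(s0,1,right)
state=s0 head=0 tape=1[#]1   (s0,#)→(s0,0,left)
state=s0 head=-1 tape=[1]01   (s0,1)→(s1,#,right)
state=s1 head=0 tape=#[0]1   (s1,0)→(s1,#,left)
state=s1 head=-1 tape=[#]#1
At halt the head is at cell -1.

-1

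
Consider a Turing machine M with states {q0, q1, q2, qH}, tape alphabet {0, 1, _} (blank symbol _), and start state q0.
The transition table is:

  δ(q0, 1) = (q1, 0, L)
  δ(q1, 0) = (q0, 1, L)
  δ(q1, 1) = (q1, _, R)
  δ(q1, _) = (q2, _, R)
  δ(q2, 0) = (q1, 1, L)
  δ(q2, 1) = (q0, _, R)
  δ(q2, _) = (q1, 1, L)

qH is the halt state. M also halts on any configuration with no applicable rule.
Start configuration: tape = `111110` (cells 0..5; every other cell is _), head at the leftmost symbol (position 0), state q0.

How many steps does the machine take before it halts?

state=q0 head=0 tape=_[1]11110   (q0,1)→(q1,0,L)
state=q1 head=-1 tape=[_]011110   (q1,_)→(q2,_,R)
state=q2 head=0 tape=_[0]11110   (q2,0)→(q1,1,L)
state=q1 head=-1 tape=[_]111110   (q1,_)→(q2,_,R)
state=q2 head=0 tape=_[1]11110   (q2,1)→(q0,_,R)
state=q0 head=1 tape=__[1]1110   (q0,1)→(q1,0,L)
state=q1 head=0 tape=_[_]01110   (q1,_)→(q2,_,R)
state=q2 head=1 tape=__[0]1110   (q2,0)→(q1,1,L)
state=q1 head=0 tape=_[_]11110   (q1,_)→(q2,_,R)
state=q2 head=1 tape=__[1]1110   (q2,1)→(q0,_,R)
state=q0 head=2 tape=___[1]110   (q0,1)→(q1,0,L)
state=q1 head=1 tape=__[_]0110   (q1,_)→(q2,_,R)
state=q2 head=2 tape=___[0]110   (q2,0)→(q1,1,L)
state=q1 head=1 tape=__[_]1110   (q1,_)→(q2,_,R)
state=q2 head=2 tape=___[1]110   (q2,1)→(q0,_,R)
state=q0 head=3 tape=____[1]10   (q0,1)→(q1,0,L)
state=q1 head=2 tape=___[_]010   (q1,_)→(q2,_,R)
state=q2 head=3 tape=____[0]10   (q2,0)→(q1,1,L)
state=q1 head=2 tape=___[_]110   (q1,_)→(q2,_,R)
state=q2 head=3 tape=____[1]10   (q2,1)→(q0,_,R)
state=q0 head=4 tape=_____[1]0   (q0,1)→(q1,0,L)
state=q1 head=3 tape=____[_]00   (q1,_)→(q2,_,R)
state=q2 head=4 tape=_____[0]0   (q2,0)→(q1,1,L)
state=q1 head=3 tape=____[_]10   (q1,_)→(q2,_,R)
state=q2 head=4 tape=_____[1]0   (q2,1)→(q0,_,R)
state=q0 head=5 tape=______[0]
M halts after 25 transitions.

25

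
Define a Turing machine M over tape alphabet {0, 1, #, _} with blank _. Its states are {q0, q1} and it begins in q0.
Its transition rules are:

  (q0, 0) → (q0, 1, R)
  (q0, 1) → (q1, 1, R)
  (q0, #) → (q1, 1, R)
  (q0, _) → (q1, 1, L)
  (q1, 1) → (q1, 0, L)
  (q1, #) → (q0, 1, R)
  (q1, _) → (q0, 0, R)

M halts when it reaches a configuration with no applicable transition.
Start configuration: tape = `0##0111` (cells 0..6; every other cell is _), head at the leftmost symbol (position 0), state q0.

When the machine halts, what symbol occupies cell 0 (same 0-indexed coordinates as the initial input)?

q0 | _[0]##0111__   read 0 → write 1, move R, go to q0
q0 | _1[#]#0111__   read # → write 1, move R, go to q1
q1 | _11[#]0111__   read # → write 1, move R, go to q0
q0 | _111[0]111__   read 0 → write 1, move R, go to q0
q0 | _1111[1]11__   read 1 → write 1, move R, go to q1
q1 | _11111[1]1__   read 1 → write 0, move L, go to q1
q1 | _1111[1]01__   read 1 → write 0, move L, go to q1
q1 | _111[1]001__   read 1 → write 0, move L, go to q1
q1 | _11[1]0001__   read 1 → write 0, move L, go to q1
q1 | _1[1]00001__   read 1 → write 0, move L, go to q1
q1 | _[1]000001__   read 1 → write 0, move L, go to q1
q1 | [_]0000001__   read _ → write 0, move R, go to q0
q0 | 0[0]000001__   read 0 → write 1, move R, go to q0
q0 | 01[0]00001__   read 0 → write 1, move R, go to q0
q0 | 011[0]0001__   read 0 → write 1, move R, go to q0
q0 | 0111[0]001__   read 0 → write 1, move R, go to q0
q0 | 01111[0]01__   read 0 → write 1, move R, go to q0
q0 | 011111[0]1__   read 0 → write 1, move R, go to q0
q0 | 0111111[1]__   read 1 → write 1, move R, go to q1
q1 | 01111111[_]_   read _ → write 0, move R, go to q0
q0 | 011111110[_]   read _ → write 1, move L, go to q1
q1 | 01111111[0]1
Cell 0 holds 1 when M halts.

1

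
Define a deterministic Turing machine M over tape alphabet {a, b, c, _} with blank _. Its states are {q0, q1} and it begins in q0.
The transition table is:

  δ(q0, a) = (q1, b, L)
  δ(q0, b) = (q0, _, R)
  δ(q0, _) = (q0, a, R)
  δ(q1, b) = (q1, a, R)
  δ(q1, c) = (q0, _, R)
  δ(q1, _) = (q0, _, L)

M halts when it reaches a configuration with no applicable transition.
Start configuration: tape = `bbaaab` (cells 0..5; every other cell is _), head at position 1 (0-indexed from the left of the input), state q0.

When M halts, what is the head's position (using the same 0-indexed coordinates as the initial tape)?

-1

q0 | _b[b]aaab   read b → write _, move R, go to q0
q0 | _b_[a]aab   read a → write b, move L, go to q1
q1 | _b[_]baab   read _ → write _, move L, go to q0
q0 | _[b]_baab   read b → write _, move R, go to q0
q0 | __[_]baab   read _ → write a, move R, go to q0
q0 | __a[b]aab   read b → write _, move R, go to q0
q0 | __a_[a]ab   read a → write b, move L, go to q1
q1 | __a[_]bab   read _ → write _, move L, go to q0
q0 | __[a]_bab   read a → write b, move L, go to q1
q1 | _[_]b_bab   read _ → write _, move L, go to q0
q0 | [_]_b_bab   read _ → write a, move R, go to q0
q0 | a[_]b_bab   read _ → write a, move R, go to q0
q0 | aa[b]_bab   read b → write _, move R, go to q0
q0 | aa_[_]bab   read _ → write a, move R, go to q0
q0 | aa_a[b]ab   read b → write _, move R, go to q0
q0 | aa_a_[a]b   read a → write b, move L, go to q1
q1 | aa_a[_]bb   read _ → write _, move L, go to q0
q0 | aa_[a]_bb   read a → write b, move L, go to q1
q1 | aa[_]b_bb   read _ → write _, move L, go to q0
q0 | a[a]_b_bb   read a → write b, move L, go to q1
q1 | [a]b_b_bb
At halt the head is at cell -1.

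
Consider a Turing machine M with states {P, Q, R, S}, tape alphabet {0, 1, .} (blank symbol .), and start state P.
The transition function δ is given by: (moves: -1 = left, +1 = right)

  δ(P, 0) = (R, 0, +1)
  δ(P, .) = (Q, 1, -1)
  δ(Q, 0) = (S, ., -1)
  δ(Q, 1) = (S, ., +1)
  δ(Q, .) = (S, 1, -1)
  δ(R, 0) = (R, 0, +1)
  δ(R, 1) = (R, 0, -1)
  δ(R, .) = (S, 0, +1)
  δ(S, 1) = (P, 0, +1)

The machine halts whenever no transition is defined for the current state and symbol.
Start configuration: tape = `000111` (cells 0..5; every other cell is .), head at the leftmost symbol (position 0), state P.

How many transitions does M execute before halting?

13

P | [0]00111..   read 0 → write 0, move +1, go to R
R | 0[0]0111..   read 0 → write 0, move +1, go to R
R | 00[0]111..   read 0 → write 0, move +1, go to R
R | 000[1]11..   read 1 → write 0, move -1, go to R
R | 00[0]011..   read 0 → write 0, move +1, go to R
R | 000[0]11..   read 0 → write 0, move +1, go to R
R | 0000[1]1..   read 1 → write 0, move -1, go to R
R | 000[0]01..   read 0 → write 0, move +1, go to R
R | 0000[0]1..   read 0 → write 0, move +1, go to R
R | 00000[1]..   read 1 → write 0, move -1, go to R
R | 0000[0]0..   read 0 → write 0, move +1, go to R
R | 00000[0]..   read 0 → write 0, move +1, go to R
R | 000000[.].   read . → write 0, move +1, go to S
S | 0000000[.]
M halts after 13 transitions.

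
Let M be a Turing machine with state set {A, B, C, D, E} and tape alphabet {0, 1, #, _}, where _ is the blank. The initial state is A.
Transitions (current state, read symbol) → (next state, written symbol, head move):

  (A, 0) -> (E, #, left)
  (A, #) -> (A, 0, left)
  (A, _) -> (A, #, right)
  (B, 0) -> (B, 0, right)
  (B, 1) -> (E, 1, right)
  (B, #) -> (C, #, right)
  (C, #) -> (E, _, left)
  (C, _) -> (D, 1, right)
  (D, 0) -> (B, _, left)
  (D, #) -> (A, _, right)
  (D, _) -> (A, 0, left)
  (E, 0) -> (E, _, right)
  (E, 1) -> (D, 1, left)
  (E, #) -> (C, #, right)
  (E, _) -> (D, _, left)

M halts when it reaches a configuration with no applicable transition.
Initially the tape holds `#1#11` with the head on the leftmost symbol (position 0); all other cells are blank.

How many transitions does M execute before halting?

state=A head=0 tape=_[#]1#11   (A,#)→(A,0,left)
state=A head=-1 tape=[_]01#11   (A,_)→(A,#,right)
state=A head=0 tape=#[0]1#11   (A,0)→(E,#,left)
state=E head=-1 tape=[#]#1#11   (E,#)→(C,#,right)
state=C head=0 tape=#[#]1#11   (C,#)→(E,_,left)
state=E head=-1 tape=[#]_1#11   (E,#)→(C,#,right)
state=C head=0 tape=#[_]1#11   (C,_)→(D,1,right)
state=D head=1 tape=#1[1]#11
M halts after 7 transitions.

7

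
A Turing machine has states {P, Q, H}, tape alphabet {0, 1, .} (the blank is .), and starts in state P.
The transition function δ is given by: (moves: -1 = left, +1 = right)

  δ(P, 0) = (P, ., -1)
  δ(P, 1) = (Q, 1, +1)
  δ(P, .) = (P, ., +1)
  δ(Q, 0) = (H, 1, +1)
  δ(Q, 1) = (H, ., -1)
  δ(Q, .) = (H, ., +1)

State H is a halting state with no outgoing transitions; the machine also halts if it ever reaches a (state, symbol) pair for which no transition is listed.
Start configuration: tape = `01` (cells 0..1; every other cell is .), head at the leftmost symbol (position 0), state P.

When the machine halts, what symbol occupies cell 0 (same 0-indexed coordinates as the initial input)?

state=P head=0 tape=.[0]1..   (P,0)→(P,.,-1)
state=P head=-1 tape=[.].1..   (P,.)→(P,.,+1)
state=P head=0 tape=.[.]1..   (P,.)→(P,.,+1)
state=P head=1 tape=..[1]..   (P,1)→(Q,1,+1)
state=Q head=2 tape=..1[.].   (Q,.)→(H,.,+1)
state=H head=3 tape=..1.[.]
Cell 0 holds . when M halts.

.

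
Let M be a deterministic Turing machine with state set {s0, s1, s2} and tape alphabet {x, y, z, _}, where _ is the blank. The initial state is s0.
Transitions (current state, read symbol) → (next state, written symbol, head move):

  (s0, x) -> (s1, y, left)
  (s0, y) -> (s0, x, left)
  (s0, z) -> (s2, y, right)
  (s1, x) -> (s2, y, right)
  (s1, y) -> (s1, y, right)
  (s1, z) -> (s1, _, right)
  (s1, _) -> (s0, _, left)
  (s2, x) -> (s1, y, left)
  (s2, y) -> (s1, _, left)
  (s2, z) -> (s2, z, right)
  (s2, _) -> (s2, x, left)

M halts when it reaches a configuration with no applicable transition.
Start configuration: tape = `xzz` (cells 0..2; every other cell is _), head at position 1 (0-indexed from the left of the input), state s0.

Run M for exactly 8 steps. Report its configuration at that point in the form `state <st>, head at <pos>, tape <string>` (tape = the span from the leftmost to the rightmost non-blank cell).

state=s0 head=1 tape=x[z]z__   (s0,z)→(s2,y,right)
state=s2 head=2 tape=xy[z]__   (s2,z)→(s2,z,right)
state=s2 head=3 tape=xyz[_]_   (s2,_)→(s2,x,left)
state=s2 head=2 tape=xy[z]x_   (s2,z)→(s2,z,right)
state=s2 head=3 tape=xyz[x]_   (s2,x)→(s1,y,left)
state=s1 head=2 tape=xy[z]y_   (s1,z)→(s1,_,right)
state=s1 head=3 tape=xy_[y]_   (s1,y)→(s1,y,right)
state=s1 head=4 tape=xy_y[_]   (s1,_)→(s0,_,left)
state=s0 head=3 tape=xy_[y]_
After 8 steps: state s0, head at 3, tape xy_y.

state s0, head at 3, tape xy_y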